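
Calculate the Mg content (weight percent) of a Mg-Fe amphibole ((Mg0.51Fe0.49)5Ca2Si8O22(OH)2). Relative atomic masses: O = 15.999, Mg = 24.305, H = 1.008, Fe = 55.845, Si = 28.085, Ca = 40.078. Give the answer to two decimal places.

Molar mass of (Mg0.51Fe0.49)5Ca2Si8O22(OH)2: 2.55*24.305 + 2.45*55.845 + 2*40.078 + 8*28.085 + 24*15.999 + 2*1.008 = 889.626 g/mol.
Mass of Mg per formula unit: 2.55 × 24.305 = 61.978 g.
Weight fraction Mg = 61.978 / 889.626 = 0.0697.

6.97 weight percent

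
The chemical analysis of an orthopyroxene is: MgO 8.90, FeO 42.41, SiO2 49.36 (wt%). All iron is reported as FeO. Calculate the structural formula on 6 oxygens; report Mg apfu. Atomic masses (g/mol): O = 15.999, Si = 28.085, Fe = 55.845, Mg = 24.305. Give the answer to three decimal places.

0.540 Mg apfu

8.90 wt% MgO ÷ 40.304 g/mol = 0.22082 mol, giving 0.22082 Mg and 0.22082 O.
42.41 wt% FeO ÷ 71.844 g/mol = 0.59031 mol, giving 0.59031 Fe and 0.59031 O.
49.36 wt% SiO2 ÷ 60.083 g/mol = 0.82153 mol, giving 0.82153 Si and 1.64306 O.
Oxygen sums to 2.45419; scaling by 6/2.45419 = 2.44480 puts the formula on 6 O.
Mg: 0.22082 × 2.44480 = 0.540 atoms per formula unit.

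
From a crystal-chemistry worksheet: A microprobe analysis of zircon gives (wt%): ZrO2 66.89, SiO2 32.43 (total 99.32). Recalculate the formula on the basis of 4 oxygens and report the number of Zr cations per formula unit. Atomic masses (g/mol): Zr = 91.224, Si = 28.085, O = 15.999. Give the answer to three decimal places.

ZrO2 (M=123.222): mol = 0.54284; Zr = 0.54284, O = 1.08568.
SiO2 (M=60.083): mol = 0.53975; Si = 0.53975, O = 1.07950.
ΣO = 2.16518; factor = 4/ΣO = 1.84742.
Zr apfu = 0.54284 × 1.84742 = 1.003.

1.003 Zr apfu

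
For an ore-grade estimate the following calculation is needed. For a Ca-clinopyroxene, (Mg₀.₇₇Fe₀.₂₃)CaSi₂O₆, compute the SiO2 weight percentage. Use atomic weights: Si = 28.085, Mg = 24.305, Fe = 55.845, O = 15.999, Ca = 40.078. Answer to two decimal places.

53.69 wt%

Molar mass of (Mg₀.₇₇Fe₀.₂₃)CaSi₂O₆ = 0.77·24.305 + 0.23·55.845 + 1·40.078 + 2·28.085 + 6·15.999 = 223.801 g/mol.
Each formula unit contains 2 Si, equivalent to 2/1 = 2.0000 mol SiO2.
M(SiO2) = 1×28.085 + 2×15.999 = 60.083 g/mol.
Mass of SiO2 per formula unit = 2.0000 × 60.083 = 120.166 g.
SiO2 wt% = 120.166 / 223.801 × 100 = 53.69%.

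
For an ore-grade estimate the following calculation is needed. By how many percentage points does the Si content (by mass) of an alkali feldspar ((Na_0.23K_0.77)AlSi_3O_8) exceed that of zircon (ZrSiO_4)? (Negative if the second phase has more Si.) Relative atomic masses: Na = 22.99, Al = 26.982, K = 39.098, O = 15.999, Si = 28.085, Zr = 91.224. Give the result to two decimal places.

15.36 percentage points

First mineral: 84.255 g Si in 274.622 g formula = 30.68 wt% Si.
Second mineral: 28.085 g Si in 183.305 g formula = 15.32 wt% Si.
30.68% − 15.32% gives a difference of 15.36 percentage points.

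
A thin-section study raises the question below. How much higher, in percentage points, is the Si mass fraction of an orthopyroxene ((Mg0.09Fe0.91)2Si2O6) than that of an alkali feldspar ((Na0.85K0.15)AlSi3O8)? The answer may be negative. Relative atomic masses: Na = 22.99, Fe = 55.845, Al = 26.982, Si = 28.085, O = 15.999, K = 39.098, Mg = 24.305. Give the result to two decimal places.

-10.08 percentage points

M((Mg0.09Fe0.91)2Si2O6) = 258.177 g/mol, so wt% Si = 56.170/258.177 × 100 = 21.76%.
M((Na0.85K0.15)AlSi3O8) = 264.635 g/mol, so wt% Si = 84.255/264.635 × 100 = 31.84%.
21.76 − 31.84 = -10.08 pp.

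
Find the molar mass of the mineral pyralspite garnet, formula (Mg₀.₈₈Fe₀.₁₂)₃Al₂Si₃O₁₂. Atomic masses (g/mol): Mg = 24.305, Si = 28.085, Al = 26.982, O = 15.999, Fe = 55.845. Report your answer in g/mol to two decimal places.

M = 2.64(24.305) + 0.36(55.845) + 2(26.982) + 3(28.085) + 12(15.999)

414.48 g/mol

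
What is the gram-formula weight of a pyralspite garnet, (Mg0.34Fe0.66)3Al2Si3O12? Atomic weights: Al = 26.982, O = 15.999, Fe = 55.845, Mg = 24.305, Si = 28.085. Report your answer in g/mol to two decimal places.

M = 1.02×24.305 + 1.98×55.845 + 2×26.982 + 3×28.085 + 12×15.999

465.57 g/mol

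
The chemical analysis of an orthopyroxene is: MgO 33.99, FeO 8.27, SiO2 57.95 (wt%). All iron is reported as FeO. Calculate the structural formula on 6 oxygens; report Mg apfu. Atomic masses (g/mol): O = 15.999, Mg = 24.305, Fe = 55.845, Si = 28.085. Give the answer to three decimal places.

MgO: 33.99/40.304 = 0.84334 mol → 0.84334 mol Mg, 0.84334 mol O.
FeO: 8.27/71.844 = 0.11511 mol → 0.11511 mol Fe, 0.11511 mol O.
SiO2: 57.95/60.083 = 0.96450 mol → 0.96450 mol Si, 1.92900 mol O.
Total oxygen = 2.88745 mol. Normalization factor = 6/2.88745 = 2.07796.
Mg per 6 O = 0.84334 × 2.07796 = 1.752.

1.752 Mg apfu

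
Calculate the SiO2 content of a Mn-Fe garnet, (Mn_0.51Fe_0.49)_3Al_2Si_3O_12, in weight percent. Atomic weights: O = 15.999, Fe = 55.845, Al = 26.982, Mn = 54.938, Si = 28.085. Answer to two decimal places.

Molar mass of (Mn_0.51Fe_0.49)_3Al_2Si_3O_12 = 1.53×54.938 + 1.47×55.845 + 2×26.982 + 3×28.085 + 12×15.999 = 496.354 g/mol.
Each formula unit contains 3 Si, equivalent to 3/1 = 3.0000 mol SiO2.
M(SiO2) = 1×28.085 + 2×15.999 = 60.083 g/mol.
Mass of SiO2 per formula unit = 3.0000 × 60.083 = 180.249 g.
SiO2 wt% = 180.249 / 496.354 × 100 = 36.31%.

36.31 wt%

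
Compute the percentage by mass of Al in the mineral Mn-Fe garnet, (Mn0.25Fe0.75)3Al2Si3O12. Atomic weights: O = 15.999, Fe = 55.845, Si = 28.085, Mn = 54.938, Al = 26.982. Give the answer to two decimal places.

10.86 wt%

Molar mass of (Mn0.25Fe0.75)3Al2Si3O12: 0.75·54.938 + 2.25·55.845 + 2·26.982 + 3·28.085 + 12·15.999 = 497.062 g/mol.
Mass of Al per formula unit: 2 × 26.982 = 53.964 g.
Weight fraction Al = 53.964 / 497.062 = 0.1086.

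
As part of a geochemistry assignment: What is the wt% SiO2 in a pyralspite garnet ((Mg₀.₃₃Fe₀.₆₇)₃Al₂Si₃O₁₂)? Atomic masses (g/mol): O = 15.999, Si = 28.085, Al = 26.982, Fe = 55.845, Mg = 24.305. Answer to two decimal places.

38.64 wt%

Molar mass of (Mg₀.₃₃Fe₀.₆₇)₃Al₂Si₃O₁₂ = 0.99·24.305 + 2.01·55.845 + 2·26.982 + 3·28.085 + 12·15.999 = 466.517 g/mol.
Each formula unit contains 3 Si, equivalent to 3/1 = 3.0000 mol SiO2.
M(SiO2) = 1×28.085 + 2×15.999 = 60.083 g/mol.
Mass of SiO2 per formula unit = 3.0000 × 60.083 = 180.249 g.
SiO2 wt% = 180.249 / 466.517 × 100 = 38.64%.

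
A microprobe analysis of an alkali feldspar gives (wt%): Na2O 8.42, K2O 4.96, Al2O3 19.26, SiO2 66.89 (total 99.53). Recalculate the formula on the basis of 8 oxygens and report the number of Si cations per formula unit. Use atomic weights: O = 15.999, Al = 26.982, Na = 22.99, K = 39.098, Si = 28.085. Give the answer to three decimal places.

8.42 wt% Na2O ÷ 61.979 g/mol = 0.13585 mol, giving 0.27170 Na and 0.13585 O.
4.96 wt% K2O ÷ 94.195 g/mol = 0.05266 mol, giving 0.10532 K and 0.05266 O.
19.26 wt% Al2O3 ÷ 101.961 g/mol = 0.18890 mol, giving 0.37780 Al and 0.56670 O.
66.89 wt% SiO2 ÷ 60.083 g/mol = 1.11329 mol, giving 1.11329 Si and 2.22658 O.
Oxygen sums to 2.98179; scaling by 8/2.98179 = 2.68295 puts the formula on 8 O.
Si: 1.11329 × 2.68295 = 2.987 atoms per formula unit.

2.987 Si apfu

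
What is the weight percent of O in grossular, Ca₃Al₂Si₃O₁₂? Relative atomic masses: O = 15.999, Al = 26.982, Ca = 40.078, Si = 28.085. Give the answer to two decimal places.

Molar mass of Ca₃Al₂Si₃O₁₂: 3×40.078 + 2×26.982 + 3×28.085 + 12×15.999 = 450.441 g/mol.
Mass of O per formula unit: 12 × 15.999 = 191.988 g.
Weight fraction O = 191.988 / 450.441 = 0.4262.

42.62 mass %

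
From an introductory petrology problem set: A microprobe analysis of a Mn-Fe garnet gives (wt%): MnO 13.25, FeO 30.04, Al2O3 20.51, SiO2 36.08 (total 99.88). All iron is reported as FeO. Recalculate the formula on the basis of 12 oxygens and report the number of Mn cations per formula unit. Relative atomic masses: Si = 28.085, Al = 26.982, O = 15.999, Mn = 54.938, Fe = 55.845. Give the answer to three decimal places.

0.930 Mn apfu

MnO (M=70.937): mol = 0.18679; Mn = 0.18679, O = 0.18679.
FeO (M=71.844): mol = 0.41813; Fe = 0.41813, O = 0.41813.
Al2O3 (M=101.961): mol = 0.20116; Al = 0.40232, O = 0.60348.
SiO2 (M=60.083): mol = 0.60050; Si = 0.60050, O = 1.20100.
ΣO = 2.40940; factor = 12/ΣO = 4.98049.
Mn apfu = 0.18679 × 4.98049 = 0.930.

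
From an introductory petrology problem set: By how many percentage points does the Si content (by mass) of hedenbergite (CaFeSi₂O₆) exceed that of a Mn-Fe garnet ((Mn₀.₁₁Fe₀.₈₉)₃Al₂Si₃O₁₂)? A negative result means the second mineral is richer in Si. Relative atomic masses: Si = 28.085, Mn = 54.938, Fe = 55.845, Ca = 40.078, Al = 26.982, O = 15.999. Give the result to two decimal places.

5.70 percentage points

M(CaFeSi₂O₆) = 248.087 g/mol, so wt% Si = 56.170/248.087 × 100 = 22.64%.
M((Mn₀.₁₁Fe₀.₈₉)₃Al₂Si₃O₁₂) = 497.443 g/mol, so wt% Si = 84.255/497.443 × 100 = 16.94%.
22.64 − 16.94 = 5.70 pp.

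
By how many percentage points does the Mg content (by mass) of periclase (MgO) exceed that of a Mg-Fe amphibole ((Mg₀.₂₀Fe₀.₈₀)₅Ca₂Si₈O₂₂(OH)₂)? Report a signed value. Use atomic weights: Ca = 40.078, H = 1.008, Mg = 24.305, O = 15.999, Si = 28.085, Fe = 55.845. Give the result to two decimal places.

57.71 percentage points

M(MgO) = 40.304 g/mol, so wt% Mg = 24.305/40.304 × 100 = 60.30%.
M((Mg₀.₂₀Fe₀.₈₀)₅Ca₂Si₈O₂₂(OH)₂) = 938.513 g/mol, so wt% Mg = 24.305/938.513 × 100 = 2.59%.
60.30 − 2.59 = 57.71 pp.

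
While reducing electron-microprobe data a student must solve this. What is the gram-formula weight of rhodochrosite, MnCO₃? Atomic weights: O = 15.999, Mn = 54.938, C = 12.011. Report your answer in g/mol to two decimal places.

The formula mass is the sum 1*54.938 + 1*12.011 + 3*15.999.

114.95 g/mol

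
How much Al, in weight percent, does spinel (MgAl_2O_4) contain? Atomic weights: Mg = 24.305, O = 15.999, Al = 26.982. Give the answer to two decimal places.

M(MgAl_2O_4) = 142.265 g/mol.
Al contributes 2 × 26.982 = 53.964 g per mole.
53.964/142.265 = 0.3793 → 37.93%.

37.93 weight percent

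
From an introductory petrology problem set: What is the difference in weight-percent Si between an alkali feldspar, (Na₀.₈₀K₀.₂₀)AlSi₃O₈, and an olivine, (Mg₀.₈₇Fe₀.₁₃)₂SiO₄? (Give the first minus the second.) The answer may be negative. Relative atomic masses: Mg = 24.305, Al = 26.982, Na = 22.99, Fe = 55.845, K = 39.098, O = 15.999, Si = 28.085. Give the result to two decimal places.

Si in (Na₀.₈₀K₀.₂₀)AlSi₃O₈: molar mass 265.441 g/mol; 3×28.085 = 84.255 g → 31.74 wt%.
Si in (Mg₀.₈₇Fe₀.₁₃)₂SiO₄: molar mass 148.891 g/mol; 1×28.085 = 28.085 g → 18.86 wt%.
Difference = 31.74 − 18.86 = 12.88 percentage points.

12.88 percentage points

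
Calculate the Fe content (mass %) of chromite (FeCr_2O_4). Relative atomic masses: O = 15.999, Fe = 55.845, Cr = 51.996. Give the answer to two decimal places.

24.95 mass %

M(FeCr_2O_4) = 223.833 g/mol.
Fe contributes 1 × 55.845 = 55.845 g per mole.
55.845/223.833 = 0.2495 → 24.95%.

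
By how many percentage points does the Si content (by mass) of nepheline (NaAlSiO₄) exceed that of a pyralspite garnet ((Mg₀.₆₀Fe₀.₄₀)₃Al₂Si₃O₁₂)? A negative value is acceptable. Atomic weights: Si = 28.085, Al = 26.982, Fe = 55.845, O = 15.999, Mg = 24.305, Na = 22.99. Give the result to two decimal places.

0.66 percentage points

First mineral: 28.085 g Si in 142.053 g formula = 19.77 wt% Si.
Second mineral: 84.255 g Si in 440.970 g formula = 19.11 wt% Si.
19.77% − 19.11% gives a difference of 0.66 percentage points.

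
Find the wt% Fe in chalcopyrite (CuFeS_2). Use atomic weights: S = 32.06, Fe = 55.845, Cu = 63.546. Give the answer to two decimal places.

Formula mass = 1·63.546 + 1·55.845 + 2·32.06 = 183.511 g/mol, of which 55.845 g is Fe.
So Fe makes up 55.845/183.511 = 0.3043 of the mass, i.e. 30.43%.

30.43 weight percent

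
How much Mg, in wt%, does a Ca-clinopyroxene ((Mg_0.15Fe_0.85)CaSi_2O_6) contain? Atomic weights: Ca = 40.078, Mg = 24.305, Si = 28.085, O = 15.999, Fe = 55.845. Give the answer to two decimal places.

M((Mg_0.15Fe_0.85)CaSi_2O_6) = 243.356 g/mol.
Mg contributes 0.15 × 24.305 = 3.646 g per mole.
3.646/243.356 = 0.0150 → 1.50%.

1.50 wt%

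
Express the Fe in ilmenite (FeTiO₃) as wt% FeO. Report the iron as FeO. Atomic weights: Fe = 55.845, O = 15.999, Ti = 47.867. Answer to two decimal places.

47.36 wt%

Molar mass of FeTiO₃ = 1·55.845 + 1·47.867 + 3·15.999 = 151.709 g/mol.
Each formula unit contains 1 Fe, equivalent to 1/1 = 1.0000 mol FeO.
M(FeO) = 1×55.845 + 1×15.999 = 71.844 g/mol.
Mass of FeO per formula unit = 1.0000 × 71.844 = 71.844 g.
FeO wt% = 71.844 / 151.709 × 100 = 47.36%.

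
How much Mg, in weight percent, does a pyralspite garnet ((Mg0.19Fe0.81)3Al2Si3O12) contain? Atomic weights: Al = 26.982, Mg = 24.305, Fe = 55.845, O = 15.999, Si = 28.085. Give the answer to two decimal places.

2.89 weight percent

M((Mg0.19Fe0.81)3Al2Si3O12) = 479.764 g/mol.
Mg contributes 0.57 × 24.305 = 13.854 g per mole.
13.854/479.764 = 0.0289 → 2.89%.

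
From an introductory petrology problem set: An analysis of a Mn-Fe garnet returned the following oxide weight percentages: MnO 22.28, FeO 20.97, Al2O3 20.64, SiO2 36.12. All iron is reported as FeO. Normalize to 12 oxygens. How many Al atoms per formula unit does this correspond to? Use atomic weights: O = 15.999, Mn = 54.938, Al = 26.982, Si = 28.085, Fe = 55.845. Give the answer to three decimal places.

22.28 wt% MnO ÷ 70.937 g/mol = 0.31408 mol, giving 0.31408 Mn and 0.31408 O.
20.97 wt% FeO ÷ 71.844 g/mol = 0.29188 mol, giving 0.29188 Fe and 0.29188 O.
20.64 wt% Al2O3 ÷ 101.961 g/mol = 0.20243 mol, giving 0.40486 Al and 0.60729 O.
36.12 wt% SiO2 ÷ 60.083 g/mol = 0.60117 mol, giving 0.60117 Si and 1.20234 O.
Oxygen sums to 2.41559; scaling by 12/2.41559 = 4.96773 puts the formula on 12 O.
Al: 0.40486 × 4.96773 = 2.011 atoms per formula unit.

2.011 Al apfu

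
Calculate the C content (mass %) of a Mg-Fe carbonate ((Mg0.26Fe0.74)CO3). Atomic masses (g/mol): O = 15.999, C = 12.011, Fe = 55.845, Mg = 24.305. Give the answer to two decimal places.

11.16 mass %

M((Mg0.26Fe0.74)CO3) = 107.653 g/mol.
C contributes 1 × 12.011 = 12.011 g per mole.
12.011/107.653 = 0.1116 → 11.16%.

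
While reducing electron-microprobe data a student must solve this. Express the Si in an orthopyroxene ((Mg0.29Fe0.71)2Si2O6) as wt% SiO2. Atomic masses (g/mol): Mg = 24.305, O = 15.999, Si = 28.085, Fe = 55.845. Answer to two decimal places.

Molar mass of (Mg0.29Fe0.71)2Si2O6 = 0.58*24.305 + 1.42*55.845 + 2*28.085 + 6*15.999 = 245.561 g/mol.
Each formula unit contains 2 Si, equivalent to 2/1 = 2.0000 mol SiO2.
M(SiO2) = 1×28.085 + 2×15.999 = 60.083 g/mol.
Mass of SiO2 per formula unit = 2.0000 × 60.083 = 120.166 g.
SiO2 wt% = 120.166 / 245.561 × 100 = 48.94%.

48.94 wt%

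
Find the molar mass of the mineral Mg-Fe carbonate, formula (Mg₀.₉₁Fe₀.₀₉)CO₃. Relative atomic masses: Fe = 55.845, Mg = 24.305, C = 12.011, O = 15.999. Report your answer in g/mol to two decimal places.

87.15 g/mol

M = 0.91(24.305) + 0.09(55.845) + 1(12.011) + 3(15.999)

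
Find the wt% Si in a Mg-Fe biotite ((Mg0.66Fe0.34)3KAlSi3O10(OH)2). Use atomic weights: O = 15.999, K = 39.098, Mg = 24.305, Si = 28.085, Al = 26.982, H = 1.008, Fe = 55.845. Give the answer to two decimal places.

Molar mass of (Mg0.66Fe0.34)3KAlSi3O10(OH)2: 1.98·24.305 + 1.02·55.845 + 1·39.098 + 1·26.982 + 3·28.085 + 12·15.999 + 2·1.008 = 449.425 g/mol.
Mass of Si per formula unit: 3 × 28.085 = 84.255 g.
Weight fraction Si = 84.255 / 449.425 = 0.1875.

18.75 weight percent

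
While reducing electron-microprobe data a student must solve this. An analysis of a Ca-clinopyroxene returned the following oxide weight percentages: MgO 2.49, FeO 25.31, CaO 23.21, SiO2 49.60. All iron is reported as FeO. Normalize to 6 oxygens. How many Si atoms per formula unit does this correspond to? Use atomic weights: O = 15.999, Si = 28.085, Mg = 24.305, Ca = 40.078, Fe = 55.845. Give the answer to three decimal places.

1.998 Si apfu

2.49 wt% MgO ÷ 40.304 g/mol = 0.06178 mol, giving 0.06178 Mg and 0.06178 O.
25.31 wt% FeO ÷ 71.844 g/mol = 0.35229 mol, giving 0.35229 Fe and 0.35229 O.
23.21 wt% CaO ÷ 56.077 g/mol = 0.41390 mol, giving 0.41390 Ca and 0.41390 O.
49.60 wt% SiO2 ÷ 60.083 g/mol = 0.82552 mol, giving 0.82552 Si and 1.65104 O.
Oxygen sums to 2.47901; scaling by 6/2.47901 = 2.42032 puts the formula on 6 O.
Si: 0.82552 × 2.42032 = 1.998 atoms per formula unit.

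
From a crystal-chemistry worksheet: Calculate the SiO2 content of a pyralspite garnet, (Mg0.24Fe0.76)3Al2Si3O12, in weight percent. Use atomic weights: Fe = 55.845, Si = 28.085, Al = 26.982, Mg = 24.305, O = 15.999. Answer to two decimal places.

37.94 wt%

Formula mass = 475.033 g/mol.
3 Si → 3.0000 mol SiO2 per formula unit; M(SiO2) = 60.083, so SiO2 mass = 180.249 g.
180.249/475.033 × 100 = 37.94 wt%.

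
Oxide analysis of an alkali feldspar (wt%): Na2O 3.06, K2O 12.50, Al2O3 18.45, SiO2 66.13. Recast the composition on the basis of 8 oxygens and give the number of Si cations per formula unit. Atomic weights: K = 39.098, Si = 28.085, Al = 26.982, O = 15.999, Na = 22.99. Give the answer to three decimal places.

3.009 Si apfu

3.06 wt% Na2O ÷ 61.979 g/mol = 0.04937 mol, giving 0.09874 Na and 0.04937 O.
12.50 wt% K2O ÷ 94.195 g/mol = 0.13270 mol, giving 0.26540 K and 0.13270 O.
18.45 wt% Al2O3 ÷ 101.961 g/mol = 0.18095 mol, giving 0.36190 Al and 0.54285 O.
66.13 wt% SiO2 ÷ 60.083 g/mol = 1.10064 mol, giving 1.10064 Si and 2.20128 O.
Oxygen sums to 2.92620; scaling by 8/2.92620 = 2.73392 puts the formula on 8 O.
Si: 1.10064 × 2.73392 = 3.009 atoms per formula unit.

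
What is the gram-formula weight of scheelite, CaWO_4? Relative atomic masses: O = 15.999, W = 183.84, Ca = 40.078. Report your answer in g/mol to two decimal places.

287.91 g/mol

M = 1(40.078) + 1(183.84) + 4(15.999)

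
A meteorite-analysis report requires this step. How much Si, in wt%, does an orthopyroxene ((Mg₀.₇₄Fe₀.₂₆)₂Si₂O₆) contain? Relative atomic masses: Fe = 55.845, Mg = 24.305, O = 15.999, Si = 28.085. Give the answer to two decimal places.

Formula mass = 1.48×24.305 + 0.52×55.845 + 2×28.085 + 6×15.999 = 217.175 g/mol, of which 56.170 g is Si.
So Si makes up 56.170/217.175 = 0.2586 of the mass, i.e. 25.86%.

25.86 wt%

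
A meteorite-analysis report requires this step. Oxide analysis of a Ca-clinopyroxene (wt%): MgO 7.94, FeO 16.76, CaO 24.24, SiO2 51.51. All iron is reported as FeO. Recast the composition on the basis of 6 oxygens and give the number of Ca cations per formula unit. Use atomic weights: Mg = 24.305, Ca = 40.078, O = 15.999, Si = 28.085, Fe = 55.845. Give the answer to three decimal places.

MgO (M=40.304): mol = 0.19700; Mg = 0.19700, O = 0.19700.
FeO (M=71.844): mol = 0.23328; Fe = 0.23328, O = 0.23328.
CaO (M=56.077): mol = 0.43226; Ca = 0.43226, O = 0.43226.
SiO2 (M=60.083): mol = 0.85731; Si = 0.85731, O = 1.71462.
ΣO = 2.57716; factor = 6/ΣO = 2.32814.
Ca apfu = 0.43226 × 2.32814 = 1.006.

1.006 Ca apfu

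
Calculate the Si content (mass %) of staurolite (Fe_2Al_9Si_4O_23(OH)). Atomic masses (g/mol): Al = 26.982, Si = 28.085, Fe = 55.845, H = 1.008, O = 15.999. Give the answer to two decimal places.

13.19 mass %

Formula mass = 2·55.845 + 9·26.982 + 4·28.085 + 24·15.999 + 1·1.008 = 851.852 g/mol, of which 112.340 g is Si.
So Si makes up 112.340/851.852 = 0.1319 of the mass, i.e. 13.19%.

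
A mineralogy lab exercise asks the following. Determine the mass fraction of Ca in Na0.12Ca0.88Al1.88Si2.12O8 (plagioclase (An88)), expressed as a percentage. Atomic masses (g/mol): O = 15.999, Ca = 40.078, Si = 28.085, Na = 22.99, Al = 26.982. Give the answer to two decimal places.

Formula mass = 0.12·22.99 + 0.88·40.078 + 1.88·26.982 + 2.12·28.085 + 8·15.999 = 276.286 g/mol, of which 35.269 g is Ca.
So Ca makes up 35.269/276.286 = 0.1277 of the mass, i.e. 12.77%.

12.77 weight percent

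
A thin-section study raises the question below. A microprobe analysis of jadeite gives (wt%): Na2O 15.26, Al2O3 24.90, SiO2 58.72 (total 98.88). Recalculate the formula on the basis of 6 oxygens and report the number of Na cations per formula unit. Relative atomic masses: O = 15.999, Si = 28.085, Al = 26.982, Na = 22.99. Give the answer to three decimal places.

Na2O: 15.26/61.979 = 0.24621 mol → 0.49242 mol Na, 0.24621 mol O.
Al2O3: 24.90/101.961 = 0.24421 mol → 0.48842 mol Al, 0.73263 mol O.
SiO2: 58.72/60.083 = 0.97731 mol → 0.97731 mol Si, 1.95462 mol O.
Total oxygen = 2.93346 mol. Normalization factor = 6/2.93346 = 2.04537.
Na per 6 O = 0.49242 × 2.04537 = 1.007.

1.007 Na apfu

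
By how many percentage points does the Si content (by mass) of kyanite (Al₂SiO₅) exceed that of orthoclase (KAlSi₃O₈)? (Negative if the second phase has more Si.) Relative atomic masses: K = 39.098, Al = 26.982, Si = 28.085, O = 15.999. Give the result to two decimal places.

First mineral: 28.085 g Si in 162.044 g formula = 17.33 wt% Si.
Second mineral: 84.255 g Si in 278.327 g formula = 30.27 wt% Si.
17.33% − 30.27% gives a difference of -12.94 percentage points.

-12.94 percentage points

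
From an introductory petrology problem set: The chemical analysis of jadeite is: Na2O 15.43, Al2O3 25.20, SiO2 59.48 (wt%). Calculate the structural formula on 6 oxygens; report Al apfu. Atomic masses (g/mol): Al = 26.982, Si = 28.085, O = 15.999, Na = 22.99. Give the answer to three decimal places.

Na2O (M=61.979): mol = 0.24896; Na = 0.49792, O = 0.24896.
Al2O3 (M=101.961): mol = 0.24715; Al = 0.49430, O = 0.74145.
SiO2 (M=60.083): mol = 0.98996; Si = 0.98996, O = 1.97992.
ΣO = 2.97033; factor = 6/ΣO = 2.01998.
Al apfu = 0.49430 × 2.01998 = 0.998.

0.998 Al apfu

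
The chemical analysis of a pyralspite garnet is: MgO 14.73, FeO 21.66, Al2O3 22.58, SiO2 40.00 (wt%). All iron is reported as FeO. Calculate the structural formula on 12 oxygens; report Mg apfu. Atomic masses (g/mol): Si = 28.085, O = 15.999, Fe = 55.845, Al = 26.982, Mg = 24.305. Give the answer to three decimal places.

1.647 Mg apfu

MgO: 14.73/40.304 = 0.36547 mol → 0.36547 mol Mg, 0.36547 mol O.
FeO: 21.66/71.844 = 0.30149 mol → 0.30149 mol Fe, 0.30149 mol O.
Al2O3: 22.58/101.961 = 0.22146 mol → 0.44292 mol Al, 0.66438 mol O.
SiO2: 40.00/60.083 = 0.66575 mol → 0.66575 mol Si, 1.33150 mol O.
Total oxygen = 2.66284 mol. Normalization factor = 12/2.66284 = 4.50647.
Mg per 12 O = 0.36547 × 4.50647 = 1.647.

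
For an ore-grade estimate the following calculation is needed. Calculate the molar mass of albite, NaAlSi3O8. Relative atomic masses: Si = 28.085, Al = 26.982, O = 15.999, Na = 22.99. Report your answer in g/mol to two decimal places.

262.22 g/mol

M = 1×22.99 + 1×26.982 + 3×28.085 + 8×15.999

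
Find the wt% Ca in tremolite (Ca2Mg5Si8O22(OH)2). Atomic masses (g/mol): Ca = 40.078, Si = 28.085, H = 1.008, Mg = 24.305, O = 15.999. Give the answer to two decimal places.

9.87 weight percent

Molar mass of Ca2Mg5Si8O22(OH)2: 2*40.078 + 5*24.305 + 8*28.085 + 24*15.999 + 2*1.008 = 812.353 g/mol.
Mass of Ca per formula unit: 2 × 40.078 = 80.156 g.
Weight fraction Ca = 80.156 / 812.353 = 0.0987.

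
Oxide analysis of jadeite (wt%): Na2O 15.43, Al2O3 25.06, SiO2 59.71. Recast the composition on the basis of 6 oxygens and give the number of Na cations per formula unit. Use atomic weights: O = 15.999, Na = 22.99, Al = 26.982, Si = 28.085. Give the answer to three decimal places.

1.005 Na apfu

Na2O (M=61.979): mol = 0.24896; Na = 0.49792, O = 0.24896.
Al2O3 (M=101.961): mol = 0.24578; Al = 0.49156, O = 0.73734.
SiO2 (M=60.083): mol = 0.99379; Si = 0.99379, O = 1.98758.
ΣO = 2.97388; factor = 6/ΣO = 2.01757.
Na apfu = 0.49792 × 2.01757 = 1.005.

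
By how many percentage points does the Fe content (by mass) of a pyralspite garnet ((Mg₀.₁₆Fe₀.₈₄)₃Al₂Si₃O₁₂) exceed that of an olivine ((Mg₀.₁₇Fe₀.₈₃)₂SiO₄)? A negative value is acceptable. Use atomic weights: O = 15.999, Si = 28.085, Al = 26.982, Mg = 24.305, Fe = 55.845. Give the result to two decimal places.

-18.86 percentage points

M((Mg₀.₁₆Fe₀.₈₄)₃Al₂Si₃O₁₂) = 482.603 g/mol, so wt% Fe = 140.729/482.603 × 100 = 29.16%.
M((Mg₀.₁₇Fe₀.₈₃)₂SiO₄) = 193.047 g/mol, so wt% Fe = 92.703/193.047 × 100 = 48.02%.
29.16 − 48.02 = -18.86 pp.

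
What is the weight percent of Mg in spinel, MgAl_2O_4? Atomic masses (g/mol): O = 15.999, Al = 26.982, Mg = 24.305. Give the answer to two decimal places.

17.08 weight percent

M(MgAl_2O_4) = 142.265 g/mol.
Mg contributes 1 × 24.305 = 24.305 g per mole.
24.305/142.265 = 0.1708 → 17.08%.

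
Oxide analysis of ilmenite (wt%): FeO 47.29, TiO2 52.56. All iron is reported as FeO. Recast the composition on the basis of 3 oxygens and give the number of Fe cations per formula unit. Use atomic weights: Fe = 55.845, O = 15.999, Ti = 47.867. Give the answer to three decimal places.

1.000 Fe apfu

FeO (M=71.844): mol = 0.65823; Fe = 0.65823, O = 0.65823.
TiO2 (M=79.865): mol = 0.65811; Ti = 0.65811, O = 1.31622.
ΣO = 1.97445; factor = 3/ΣO = 1.51941.
Fe apfu = 0.65823 × 1.51941 = 1.000.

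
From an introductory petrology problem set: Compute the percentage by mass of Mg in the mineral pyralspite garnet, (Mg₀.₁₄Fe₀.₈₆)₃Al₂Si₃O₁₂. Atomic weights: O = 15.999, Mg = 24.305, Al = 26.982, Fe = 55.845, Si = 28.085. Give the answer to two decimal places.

Molar mass of (Mg₀.₁₄Fe₀.₈₆)₃Al₂Si₃O₁₂: 0.42×24.305 + 2.58×55.845 + 2×26.982 + 3×28.085 + 12×15.999 = 484.495 g/mol.
Mass of Mg per formula unit: 0.42 × 24.305 = 10.208 g.
Weight fraction Mg = 10.208 / 484.495 = 0.0211.

2.11 weight percent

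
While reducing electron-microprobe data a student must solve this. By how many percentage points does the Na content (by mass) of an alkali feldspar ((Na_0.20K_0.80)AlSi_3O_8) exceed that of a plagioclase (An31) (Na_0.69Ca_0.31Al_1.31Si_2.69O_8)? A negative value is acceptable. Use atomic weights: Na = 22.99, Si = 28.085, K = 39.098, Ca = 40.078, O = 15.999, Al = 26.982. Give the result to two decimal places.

M((Na_0.20K_0.80)AlSi_3O_8) = 275.105 g/mol, so wt% Na = 4.598/275.105 × 100 = 1.67%.
M(Na_0.69Ca_0.31Al_1.31Si_2.69O_8) = 267.174 g/mol, so wt% Na = 15.863/267.174 × 100 = 5.94%.
1.67 − 5.94 = -4.27 pp.

-4.27 percentage points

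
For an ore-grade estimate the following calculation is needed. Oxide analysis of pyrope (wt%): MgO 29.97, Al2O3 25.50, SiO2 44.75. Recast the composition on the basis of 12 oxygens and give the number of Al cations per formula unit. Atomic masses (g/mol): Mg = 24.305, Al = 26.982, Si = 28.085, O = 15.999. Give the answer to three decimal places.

2.012 Al apfu

29.97 wt% MgO ÷ 40.304 g/mol = 0.74360 mol, giving 0.74360 Mg and 0.74360 O.
25.50 wt% Al2O3 ÷ 101.961 g/mol = 0.25010 mol, giving 0.50020 Al and 0.75030 O.
44.75 wt% SiO2 ÷ 60.083 g/mol = 0.74480 mol, giving 0.74480 Si and 1.48960 O.
Oxygen sums to 2.98350; scaling by 12/2.98350 = 4.02212 puts the formula on 12 O.
Al: 0.50020 × 4.02212 = 2.012 atoms per formula unit.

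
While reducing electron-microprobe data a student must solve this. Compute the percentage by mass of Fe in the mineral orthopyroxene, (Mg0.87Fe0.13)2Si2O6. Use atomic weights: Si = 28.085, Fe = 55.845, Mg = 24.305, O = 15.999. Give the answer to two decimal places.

Formula mass = 1.74·24.305 + 0.26·55.845 + 2·28.085 + 6·15.999 = 208.974 g/mol, of which 14.520 g is Fe.
So Fe makes up 14.520/208.974 = 0.0695 of the mass, i.e. 6.95%.

6.95 wt%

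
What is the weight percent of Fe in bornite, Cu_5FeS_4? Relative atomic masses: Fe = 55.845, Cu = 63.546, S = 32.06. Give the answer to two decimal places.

M(Cu_5FeS_4) = 501.815 g/mol.
Fe contributes 1 × 55.845 = 55.845 g per mole.
55.845/501.815 = 0.1113 → 11.13%.

11.13 mass %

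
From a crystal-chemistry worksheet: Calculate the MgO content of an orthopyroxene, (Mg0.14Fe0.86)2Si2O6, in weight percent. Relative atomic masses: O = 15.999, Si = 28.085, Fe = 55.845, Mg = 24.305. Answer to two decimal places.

4.43 wt%

Formula mass = 255.023 g/mol.
0.28 Mg → 0.2800 mol MgO per formula unit; M(MgO) = 40.304, so MgO mass = 11.285 g.
11.285/255.023 × 100 = 4.43 wt%.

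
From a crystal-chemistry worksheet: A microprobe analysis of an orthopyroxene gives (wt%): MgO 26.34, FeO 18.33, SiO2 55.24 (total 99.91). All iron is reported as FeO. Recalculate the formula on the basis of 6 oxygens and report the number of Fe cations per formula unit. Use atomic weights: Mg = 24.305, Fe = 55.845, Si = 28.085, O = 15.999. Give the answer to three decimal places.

26.34 wt% MgO ÷ 40.304 g/mol = 0.65353 mol, giving 0.65353 Mg and 0.65353 O.
18.33 wt% FeO ÷ 71.844 g/mol = 0.25514 mol, giving 0.25514 Fe and 0.25514 O.
55.24 wt% SiO2 ÷ 60.083 g/mol = 0.91939 mol, giving 0.91939 Si and 1.83878 O.
Oxygen sums to 2.74745; scaling by 6/2.74745 = 2.18384 puts the formula on 6 O.
Fe: 0.25514 × 2.18384 = 0.557 atoms per formula unit.

0.557 Fe apfu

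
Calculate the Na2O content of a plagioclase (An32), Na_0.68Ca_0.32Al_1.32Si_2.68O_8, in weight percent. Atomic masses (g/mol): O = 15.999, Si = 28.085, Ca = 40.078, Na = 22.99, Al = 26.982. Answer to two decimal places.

7.88 wt%

Molar mass of Na_0.68Ca_0.32Al_1.32Si_2.68O_8 = 0.68·22.99 + 0.32·40.078 + 1.32·26.982 + 2.68·28.085 + 8·15.999 = 267.334 g/mol.
Each formula unit contains 0.68 Na, equivalent to 0.68/2 = 0.3400 mol Na2O.
M(Na2O) = 2×22.99 + 1×15.999 = 61.979 g/mol.
Mass of Na2O per formula unit = 0.3400 × 61.979 = 21.073 g.
Na2O wt% = 21.073 / 267.334 × 100 = 7.88%.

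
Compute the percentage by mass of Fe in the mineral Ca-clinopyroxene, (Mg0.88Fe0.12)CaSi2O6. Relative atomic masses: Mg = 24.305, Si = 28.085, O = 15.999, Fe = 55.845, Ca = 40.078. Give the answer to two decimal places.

3.04 mass %

M((Mg0.88Fe0.12)CaSi2O6) = 220.332 g/mol.
Fe contributes 0.12 × 55.845 = 6.701 g per mole.
6.701/220.332 = 0.0304 → 3.04%.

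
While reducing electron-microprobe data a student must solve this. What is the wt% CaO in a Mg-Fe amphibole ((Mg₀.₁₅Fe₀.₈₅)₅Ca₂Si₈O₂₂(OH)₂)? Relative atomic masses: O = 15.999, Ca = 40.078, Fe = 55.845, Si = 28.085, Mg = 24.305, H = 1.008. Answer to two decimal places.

M((Mg₀.₁₅Fe₀.₈₅)₅Ca₂Si₈O₂₂(OH)₂) = 946.398 g/mol; M(CaO) = 56.077 g/mol.
Moles CaO per formula unit = 2 Ca ÷ 1 = 2.0000.
CaO fraction = (2.0000 × 56.077) / 946.398 = 112.154/946.398 = 0.1185.

11.85 wt%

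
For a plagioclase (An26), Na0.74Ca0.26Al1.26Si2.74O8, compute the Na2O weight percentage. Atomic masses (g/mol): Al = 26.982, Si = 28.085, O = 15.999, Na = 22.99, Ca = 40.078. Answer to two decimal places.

8.61 wt%

M(Na0.74Ca0.26Al1.26Si2.74O8) = 266.375 g/mol; M(Na2O) = 61.979 g/mol.
Moles Na2O per formula unit = 0.74 Na ÷ 2 = 0.3700.
Na2O fraction = (0.3700 × 61.979) / 266.375 = 22.932/266.375 = 0.0861.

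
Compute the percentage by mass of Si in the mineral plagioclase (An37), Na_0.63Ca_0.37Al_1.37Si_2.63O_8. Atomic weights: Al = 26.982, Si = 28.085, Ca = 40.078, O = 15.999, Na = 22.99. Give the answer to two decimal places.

M(Na_0.63Ca_0.37Al_1.37Si_2.63O_8) = 268.133 g/mol.
Si contributes 2.63 × 28.085 = 73.864 g per mole.
73.864/268.133 = 0.2755 → 27.55%.

27.55 wt%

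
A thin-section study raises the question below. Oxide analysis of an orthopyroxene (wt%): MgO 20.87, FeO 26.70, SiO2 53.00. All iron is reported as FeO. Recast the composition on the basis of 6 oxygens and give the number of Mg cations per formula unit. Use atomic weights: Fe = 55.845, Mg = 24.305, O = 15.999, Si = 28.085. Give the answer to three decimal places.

1.171 Mg apfu

MgO (M=40.304): mol = 0.51781; Mg = 0.51781, O = 0.51781.
FeO (M=71.844): mol = 0.37164; Fe = 0.37164, O = 0.37164.
SiO2 (M=60.083): mol = 0.88211; Si = 0.88211, O = 1.76422.
ΣO = 2.65367; factor = 6/ΣO = 2.26102.
Mg apfu = 0.51781 × 2.26102 = 1.171.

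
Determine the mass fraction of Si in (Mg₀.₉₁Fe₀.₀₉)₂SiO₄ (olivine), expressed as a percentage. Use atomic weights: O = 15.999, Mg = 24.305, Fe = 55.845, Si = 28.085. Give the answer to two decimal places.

M((Mg₀.₉₁Fe₀.₀₉)₂SiO₄) = 146.368 g/mol.
Si contributes 1 × 28.085 = 28.085 g per mole.
28.085/146.368 = 0.1919 → 19.19%.

19.19 mass %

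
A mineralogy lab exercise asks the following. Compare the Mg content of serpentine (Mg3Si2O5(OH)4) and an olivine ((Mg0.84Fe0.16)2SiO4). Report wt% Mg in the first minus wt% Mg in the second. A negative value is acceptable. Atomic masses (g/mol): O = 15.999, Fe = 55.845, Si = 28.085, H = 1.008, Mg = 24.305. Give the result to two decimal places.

M(Mg3Si2O5(OH)4) = 277.108 g/mol, so wt% Mg = 72.915/277.108 × 100 = 26.31%.
M((Mg0.84Fe0.16)2SiO4) = 150.784 g/mol, so wt% Mg = 40.832/150.784 × 100 = 27.08%.
26.31 − 27.08 = -0.77 pp.

-0.77 percentage points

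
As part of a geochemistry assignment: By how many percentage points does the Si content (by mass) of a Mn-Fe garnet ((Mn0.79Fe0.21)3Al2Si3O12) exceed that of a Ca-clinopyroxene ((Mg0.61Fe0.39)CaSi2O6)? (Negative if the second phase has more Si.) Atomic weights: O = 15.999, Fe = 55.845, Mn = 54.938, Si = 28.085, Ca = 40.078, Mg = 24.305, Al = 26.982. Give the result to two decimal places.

Si in (Mn0.79Fe0.21)3Al2Si3O12: molar mass 495.592 g/mol; 3×28.085 = 84.255 g → 17.00 wt%.
Si in (Mg0.61Fe0.39)CaSi2O6: molar mass 228.848 g/mol; 2×28.085 = 56.170 g → 24.54 wt%.
Difference = 17.00 − 24.54 = -7.54 percentage points.

-7.54 percentage points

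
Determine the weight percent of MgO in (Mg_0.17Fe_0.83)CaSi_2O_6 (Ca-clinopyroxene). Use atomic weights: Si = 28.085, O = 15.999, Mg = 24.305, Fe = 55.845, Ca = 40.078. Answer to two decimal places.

Formula mass = 242.725 g/mol.
0.17 Mg → 0.1700 mol MgO per formula unit; M(MgO) = 40.304, so MgO mass = 6.852 g.
6.852/242.725 × 100 = 2.82 wt%.

2.82 wt%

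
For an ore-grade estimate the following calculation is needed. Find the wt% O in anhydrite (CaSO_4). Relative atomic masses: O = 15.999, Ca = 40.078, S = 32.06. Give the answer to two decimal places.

47.01 wt%

Formula mass = 1·40.078 + 1·32.06 + 4·15.999 = 136.134 g/mol, of which 63.996 g is O.
So O makes up 63.996/136.134 = 0.4701 of the mass, i.e. 47.01%.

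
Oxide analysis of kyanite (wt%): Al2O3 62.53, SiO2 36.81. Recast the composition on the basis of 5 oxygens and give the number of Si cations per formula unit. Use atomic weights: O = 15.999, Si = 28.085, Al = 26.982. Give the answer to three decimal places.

0.999 Si apfu

Al2O3: 62.53/101.961 = 0.61327 mol → 1.22654 mol Al, 1.83981 mol O.
SiO2: 36.81/60.083 = 0.61265 mol → 0.61265 mol Si, 1.22530 mol O.
Total oxygen = 3.06511 mol. Normalization factor = 5/3.06511 = 1.63126.
Si per 5 O = 0.61265 × 1.63126 = 0.999.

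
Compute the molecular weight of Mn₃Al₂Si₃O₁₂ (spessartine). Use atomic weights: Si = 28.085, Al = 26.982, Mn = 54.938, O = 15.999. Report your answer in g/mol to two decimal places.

Mn: 3 × 54.938 = 164.8140
Al: 2 × 26.982 = 53.9640
Si: 3 × 28.085 = 84.2550
O: 12 × 15.999 = 191.9880
Summing the contributions gives the formula mass.

495.02 g/mol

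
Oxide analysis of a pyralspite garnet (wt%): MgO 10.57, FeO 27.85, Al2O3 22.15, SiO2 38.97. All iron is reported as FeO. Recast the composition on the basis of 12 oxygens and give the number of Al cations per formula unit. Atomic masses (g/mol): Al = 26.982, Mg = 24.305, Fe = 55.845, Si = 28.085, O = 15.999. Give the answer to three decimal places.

10.57 wt% MgO ÷ 40.304 g/mol = 0.26226 mol, giving 0.26226 Mg and 0.26226 O.
27.85 wt% FeO ÷ 71.844 g/mol = 0.38765 mol, giving 0.38765 Fe and 0.38765 O.
22.15 wt% Al2O3 ÷ 101.961 g/mol = 0.21724 mol, giving 0.43448 Al and 0.65172 O.
38.97 wt% SiO2 ÷ 60.083 g/mol = 0.64860 mol, giving 0.64860 Si and 1.29720 O.
Oxygen sums to 2.59883; scaling by 12/2.59883 = 4.61746 puts the formula on 12 O.
Al: 0.43448 × 4.61746 = 2.006 atoms per formula unit.

2.006 Al apfu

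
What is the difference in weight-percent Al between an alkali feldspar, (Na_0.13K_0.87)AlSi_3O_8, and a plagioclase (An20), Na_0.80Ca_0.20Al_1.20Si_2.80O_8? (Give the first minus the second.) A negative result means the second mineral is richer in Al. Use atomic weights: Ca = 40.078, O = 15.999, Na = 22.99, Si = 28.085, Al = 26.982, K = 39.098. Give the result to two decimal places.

M((Na_0.13K_0.87)AlSi_3O_8) = 276.233 g/mol, so wt% Al = 26.982/276.233 × 100 = 9.77%.
M(Na_0.80Ca_0.20Al_1.20Si_2.80O_8) = 265.416 g/mol, so wt% Al = 32.378/265.416 × 100 = 12.20%.
9.77 − 12.20 = -2.43 pp.

-2.43 percentage points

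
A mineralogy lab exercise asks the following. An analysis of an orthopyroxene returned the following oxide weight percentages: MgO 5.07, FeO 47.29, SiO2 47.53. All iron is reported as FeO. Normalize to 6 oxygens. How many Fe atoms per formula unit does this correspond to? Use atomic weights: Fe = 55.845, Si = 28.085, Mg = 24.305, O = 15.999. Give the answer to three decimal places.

1.669 Fe apfu

5.07 wt% MgO ÷ 40.304 g/mol = 0.12579 mol, giving 0.12579 Mg and 0.12579 O.
47.29 wt% FeO ÷ 71.844 g/mol = 0.65823 mol, giving 0.65823 Fe and 0.65823 O.
47.53 wt% SiO2 ÷ 60.083 g/mol = 0.79107 mol, giving 0.79107 Si and 1.58214 O.
Oxygen sums to 2.36616; scaling by 6/2.36616 = 2.53575 puts the formula on 6 O.
Fe: 0.65823 × 2.53575 = 1.669 atoms per formula unit.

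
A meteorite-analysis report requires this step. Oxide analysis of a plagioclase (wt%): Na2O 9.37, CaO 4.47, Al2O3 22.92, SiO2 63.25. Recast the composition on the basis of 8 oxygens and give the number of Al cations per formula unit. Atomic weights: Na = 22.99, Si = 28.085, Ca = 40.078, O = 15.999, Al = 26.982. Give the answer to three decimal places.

Na2O (M=61.979): mol = 0.15118; Na = 0.30236, O = 0.15118.
CaO (M=56.077): mol = 0.07971; Ca = 0.07971, O = 0.07971.
Al2O3 (M=101.961): mol = 0.22479; Al = 0.44958, O = 0.67437.
SiO2 (M=60.083): mol = 1.05271; Si = 1.05271, O = 2.10542.
ΣO = 3.01068; factor = 8/ΣO = 2.65721.
Al apfu = 0.44958 × 2.65721 = 1.195.

1.195 Al apfu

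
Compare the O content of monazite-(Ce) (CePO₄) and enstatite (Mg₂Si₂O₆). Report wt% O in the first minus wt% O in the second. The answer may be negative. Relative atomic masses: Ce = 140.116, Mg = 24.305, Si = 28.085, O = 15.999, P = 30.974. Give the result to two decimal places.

First mineral: 63.996 g O in 235.086 g formula = 27.22 wt% O.
Second mineral: 95.994 g O in 200.774 g formula = 47.81 wt% O.
27.22% − 47.81% gives a difference of -20.59 percentage points.

-20.59 percentage points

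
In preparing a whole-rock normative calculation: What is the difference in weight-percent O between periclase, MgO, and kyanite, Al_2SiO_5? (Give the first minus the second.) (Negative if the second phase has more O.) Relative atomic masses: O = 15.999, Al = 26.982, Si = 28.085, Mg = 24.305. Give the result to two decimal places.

-9.67 percentage points

M(MgO) = 40.304 g/mol, so wt% O = 15.999/40.304 × 100 = 39.70%.
M(Al_2SiO_5) = 162.044 g/mol, so wt% O = 79.995/162.044 × 100 = 49.37%.
39.70 − 49.37 = -9.67 pp.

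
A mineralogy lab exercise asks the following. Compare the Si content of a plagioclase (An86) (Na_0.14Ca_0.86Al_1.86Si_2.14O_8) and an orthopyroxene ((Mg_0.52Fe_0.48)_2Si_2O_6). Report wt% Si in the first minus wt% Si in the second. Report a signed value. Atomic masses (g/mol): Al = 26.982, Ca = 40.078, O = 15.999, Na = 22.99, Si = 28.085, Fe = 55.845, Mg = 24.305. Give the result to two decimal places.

-2.53 percentage points

Si in Na_0.14Ca_0.86Al_1.86Si_2.14O_8: molar mass 275.966 g/mol; 2.14×28.085 = 60.102 g → 21.78 wt%.
Si in (Mg_0.52Fe_0.48)_2Si_2O_6: molar mass 231.052 g/mol; 2×28.085 = 56.170 g → 24.31 wt%.
Difference = 21.78 − 24.31 = -2.53 percentage points.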